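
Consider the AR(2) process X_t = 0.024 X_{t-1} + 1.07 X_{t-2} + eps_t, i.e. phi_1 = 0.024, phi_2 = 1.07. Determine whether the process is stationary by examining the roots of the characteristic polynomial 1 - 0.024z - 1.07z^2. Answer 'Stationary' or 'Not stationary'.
\text{Not stationary}

The AR(p) characteristic polynomial is P(z) = 1 - 0.024z - 1.07z^2.
Stationarity requires all roots to lie outside the unit circle, i.e. |z| > 1 for every root.
Set 1 + (-0.024) z + (-1.07) z^2 = 0, i.e. a z^2 + b z + c = 0 with a = -1.07, b = -0.024, c = 1.
Discriminant D = b^2 - 4ac = (-0.024)^2 - 4*(-1.07)*1 = 0.000576 - (-4.28) = 4.280576.
D >= 0, so the roots are real: z = (-b +/- sqrt(D)) / (2a) = (0.024 +/- 2.068955) / (-2.14).
  z_1 = (0.024 + 2.068955) / (-2.14) = -0.978,   |z_1| = 0.978.
  z_2 = (0.024 - 2.068955) / (-2.14) = 0.9556,   |z_2| = 0.9556.
Moduli of all roots: 0.9780, 0.9556.
All moduli strictly greater than 1? No.
Verdict: Not stationary.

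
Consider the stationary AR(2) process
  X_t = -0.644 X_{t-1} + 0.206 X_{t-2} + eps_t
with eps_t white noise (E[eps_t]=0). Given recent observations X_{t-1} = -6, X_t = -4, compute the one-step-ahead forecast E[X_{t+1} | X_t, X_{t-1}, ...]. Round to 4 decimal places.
E[X_{t+1} \mid \mathcal F_t] = 1.3400

For an AR(p) model X_t = c + sum_i phi_i X_{t-i} + eps_t, the
one-step-ahead conditional mean is
  E[X_{t+1} | X_t, ...] = c + sum_i phi_i X_{t+1-i}.
Substitute known values:
  E[X_{t+1} | ...] = (-0.644) * (-4) + (0.206) * (-6)
                   = 1.3400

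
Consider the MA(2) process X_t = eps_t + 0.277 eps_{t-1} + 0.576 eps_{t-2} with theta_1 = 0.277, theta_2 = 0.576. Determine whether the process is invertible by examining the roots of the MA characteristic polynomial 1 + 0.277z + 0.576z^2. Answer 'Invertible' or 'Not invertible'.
\text{Invertible}

The MA(q) characteristic polynomial is P(z) = 1 + 0.277z + 0.576z^2.
Invertibility requires all roots to lie outside the unit circle, i.e. |z| > 1 for every root.
Set 1 + (0.277) z + (0.576) z^2 = 0, i.e. a z^2 + b z + c = 0 with a = 0.576, b = 0.277, c = 1.
Discriminant D = b^2 - 4ac = (0.277)^2 - 4*(0.576)*1 = 0.076729 - (2.304) = -2.227271.
D < 0, so the roots are the complex-conjugate pair z = (-b +/- i sqrt(-D)) / (2a) = -0.2405 +/- 1.2955i.
For a conjugate pair |z|^2 = z * conj(z) = (product of roots) = c/a = 1/(0.576) = 1.736111, so |z| = sqrt(1.736111) = 1.3176 for both roots.
Moduli of all roots: 1.3176, 1.3176.
All moduli strictly greater than 1? Yes.
Verdict: Invertible.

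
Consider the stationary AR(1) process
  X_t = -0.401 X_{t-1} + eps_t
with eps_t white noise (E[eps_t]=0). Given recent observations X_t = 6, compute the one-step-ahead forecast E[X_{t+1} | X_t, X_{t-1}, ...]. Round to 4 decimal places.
E[X_{t+1} \mid \mathcal F_t] = -2.4060

For an AR(p) model X_t = c + sum_i phi_i X_{t-i} + eps_t, the
one-step-ahead conditional mean is
  E[X_{t+1} | X_t, ...] = c + sum_i phi_i X_{t+1-i}.
Substitute known values:
  E[X_{t+1} | ...] = (-0.401) * (6)
                   = -2.4060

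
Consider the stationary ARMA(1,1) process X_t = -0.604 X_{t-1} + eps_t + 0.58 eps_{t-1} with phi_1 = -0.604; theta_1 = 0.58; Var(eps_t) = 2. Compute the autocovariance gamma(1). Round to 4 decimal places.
\gamma(1) = -0.0491

Multiply the model equation by X_{t-k} and take expectations. With theta_0 = psi_0 = 1 and psi_j the MA(infinity) weights, this gives
  gamma(k) - sum_i phi_i gamma(k-i) = c_k,
  c_k = sigma^2 * sum_{j=k..q} theta_j psi_{j-k}   (c_k = 0 for k > q),
using gamma(-m) = gamma(m).
psi-weights needed (psi_j = theta_j + sum_i phi_i psi_{j-i}):
  psi_1 = theta_1 + phi_1 = 0.58 + (-0.604) = -0.024
Right-hand sides:
  c_0 = sigma^2 (1 + theta_1 psi_1) = 2 * (1 + (0.58)(-0.024)) = 2 * 0.98608 = 1.97216
  c_1 = sigma^2 theta_1 = 2 * (0.58) = 1.16
  c_2 = 0
Equations for k = 0 and k = 1 (AR order 1):
  gamma(0) = phi_1 gamma(1) + c_0
  gamma(1) = phi_1 gamma(0) + c_1
Substituting the second into the first: gamma(0) (1 - phi_1^2) = c_0 + phi_1 c_1, so
  gamma(0) = (c_0 + phi_1 c_1) / (1 - phi_1^2) = (1.97216 + (-0.604)(1.16)) / (1 - (-0.604)^2) = 1.27152 / 0.635184 = 2.001814.
  gamma(1) = phi_1 gamma(0) + c_1 = (-0.604)(2.001814) + (1.16) = -0.049095.
Therefore gamma(1) = -0.0491 (to 4 decimal places).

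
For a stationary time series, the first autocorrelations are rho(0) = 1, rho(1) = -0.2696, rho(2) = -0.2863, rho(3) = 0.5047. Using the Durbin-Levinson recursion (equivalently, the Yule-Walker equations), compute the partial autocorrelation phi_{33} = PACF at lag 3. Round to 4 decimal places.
\phi_{33} = 0.3720

The PACF at lag k is phi_{kk}, the last component of the solution
to the Yule-Walker system G_k phi = r_k where
  (G_k)_{ij} = rho(|i - j|), (r_k)_i = rho(i), i,j = 1..k.
Equivalently, Durbin-Levinson gives phi_{kk} iteratively:
  phi_{11} = rho(1)
  phi_{kk} = [rho(k) - sum_{j=1..k-1} phi_{k-1,j} rho(k-j)]
            / [1 - sum_{j=1..k-1} phi_{k-1,j} rho(j)],
  phi_{k,j} = phi_{k-1,j} - phi_{kk} phi_{k-1,k-j},  j = 1..k-1.
Step k = 1:
  phi_11 = rho(1) = -0.2696.
Step k = 2:
  phi_22 = [rho(2) - phi_11 rho(1)] / [1 - phi_11 rho(1)] = [-0.2863 - (-0.2696)(-0.2696)] / [1 - (-0.2696)(-0.2696)]
         = -0.35898416 / 0.92731584 = -0.387122.
  Update: phi_21 = phi_11 - phi_22 phi_11 = -0.2696 - (-0.387122)(-0.2696) = -0.373968.
Step k = 3:
  phi_33 = [rho(3) - phi_21 rho(2) - phi_22 rho(1)] / [1 - phi_21 rho(1) - phi_22 rho(2)]
    numerator   = 0.5047 - (-0.373968)(-0.2863) - (-0.387122)(-0.2696) = 0.29326492
    denominator = 1 - (-0.373968)(-0.2696) - (-0.387122)(-0.2863) = 0.78834525
  phi_33 = 0.29326492 / 0.78834525 = 0.372.
Therefore phi_{33} = 0.3720.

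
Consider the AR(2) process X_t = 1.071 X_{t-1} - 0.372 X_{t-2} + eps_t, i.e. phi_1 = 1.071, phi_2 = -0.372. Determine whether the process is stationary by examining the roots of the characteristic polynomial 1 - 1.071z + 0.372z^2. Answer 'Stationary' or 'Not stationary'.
\text{Stationary}

The AR(p) characteristic polynomial is P(z) = 1 - 1.071z + 0.372z^2.
Stationarity requires all roots to lie outside the unit circle, i.e. |z| > 1 for every root.
Set 1 + (-1.071) z + (0.372) z^2 = 0, i.e. a z^2 + b z + c = 0 with a = 0.372, b = -1.071, c = 1.
Discriminant D = b^2 - 4ac = (-1.071)^2 - 4*(0.372)*1 = 1.147041 - (1.488) = -0.340959.
D < 0, so the roots are the complex-conjugate pair z = (-b +/- i sqrt(-D)) / (2a) = 1.4395 +/- 0.7848i.
For a conjugate pair |z|^2 = z * conj(z) = (product of roots) = c/a = 1/(0.372) = 2.688172, so |z| = sqrt(2.688172) = 1.6396 for both roots.
Moduli of all roots: 1.6396, 1.6396.
All moduli strictly greater than 1? Yes.
Verdict: Stationary.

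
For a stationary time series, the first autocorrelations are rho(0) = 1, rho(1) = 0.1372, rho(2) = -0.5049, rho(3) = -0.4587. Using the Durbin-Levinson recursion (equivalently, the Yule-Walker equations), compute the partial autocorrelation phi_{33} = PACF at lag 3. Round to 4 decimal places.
\phi_{33} = -0.3980

The PACF at lag k is phi_{kk}, the last component of the solution
to the Yule-Walker system G_k phi = r_k where
  (G_k)_{ij} = rho(|i - j|), (r_k)_i = rho(i), i,j = 1..k.
Equivalently, Durbin-Levinson gives phi_{kk} iteratively:
  phi_{11} = rho(1)
  phi_{kk} = [rho(k) - sum_{j=1..k-1} phi_{k-1,j} rho(k-j)]
            / [1 - sum_{j=1..k-1} phi_{k-1,j} rho(j)],
  phi_{k,j} = phi_{k-1,j} - phi_{kk} phi_{k-1,k-j},  j = 1..k-1.
Step k = 1:
  phi_11 = rho(1) = 0.1372.
Step k = 2:
  phi_22 = [rho(2) - phi_11 rho(1)] / [1 - phi_11 rho(1)] = [-0.5049 - (0.1372)(0.1372)] / [1 - (0.1372)(0.1372)]
         = -0.52372384 / 0.98117616 = -0.533771.
  Update: phi_21 = phi_11 - phi_22 phi_11 = 0.1372 - (-0.533771)(0.1372) = 0.210433.
Step k = 3:
  phi_33 = [rho(3) - phi_21 rho(2) - phi_22 rho(1)] / [1 - phi_21 rho(1) - phi_22 rho(2)]
    numerator   = -0.4587 - (0.210433)(-0.5049) - (-0.533771)(0.1372) = -0.27921871
    denominator = 1 - (0.210433)(0.1372) - (-0.533771)(-0.5049) = 0.70162732
  phi_33 = -0.27921871 / 0.70162732 = -0.398.
Therefore phi_{33} = -0.3980.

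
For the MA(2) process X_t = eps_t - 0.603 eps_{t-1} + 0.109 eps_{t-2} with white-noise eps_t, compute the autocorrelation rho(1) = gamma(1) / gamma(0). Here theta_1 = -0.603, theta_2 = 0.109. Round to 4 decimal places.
\rho(1) = -0.4862

For an MA(q) process with theta_0 = 1, the autocovariance is
  gamma(k) = sigma^2 * sum_{i=0..q-k} theta_i * theta_{i+k},
and rho(k) = gamma(k) / gamma(0). Sigma^2 cancels.
  numerator   = (1)*(-0.603) + (-0.603)*(0.109) = -0.668727.
  denominator = (1)^2 + (-0.603)^2 + (0.109)^2 = 1.37549.
  rho(1) = -0.668727 / 1.37549 = -0.4862.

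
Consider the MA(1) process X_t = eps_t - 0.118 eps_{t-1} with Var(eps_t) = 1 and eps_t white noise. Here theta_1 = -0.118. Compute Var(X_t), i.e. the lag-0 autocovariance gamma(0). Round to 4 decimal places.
\gamma(0) = 1.0139

For an MA(q) process X_t = eps_t + sum_i theta_i eps_{t-i} with
Var(eps_t) = sigma^2, the variance is
  gamma(0) = sigma^2 * (1 + sum_i theta_i^2).
  sum_i theta_i^2 = (-0.118)^2 = 0.013924.
  gamma(0) = 1 * (1 + 0.013924) = 1 * 1.013924 = 1.013924, which rounds to 1.0139.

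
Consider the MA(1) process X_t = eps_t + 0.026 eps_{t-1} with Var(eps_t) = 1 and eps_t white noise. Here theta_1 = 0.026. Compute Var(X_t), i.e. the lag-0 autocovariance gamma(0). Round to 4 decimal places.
\gamma(0) = 1.0007

For an MA(q) process X_t = eps_t + sum_i theta_i eps_{t-i} with
Var(eps_t) = sigma^2, the variance is
  gamma(0) = sigma^2 * (1 + sum_i theta_i^2).
  sum_i theta_i^2 = (0.026)^2 = 0.000676.
  gamma(0) = 1 * (1 + 0.000676) = 1 * 1.000676 = 1.000676, which rounds to 1.0007.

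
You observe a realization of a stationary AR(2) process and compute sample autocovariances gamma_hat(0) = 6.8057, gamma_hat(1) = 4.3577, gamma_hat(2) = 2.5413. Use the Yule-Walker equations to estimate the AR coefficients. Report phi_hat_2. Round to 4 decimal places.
\hat\phi_{2} = -0.0620

The Yule-Walker equations for an AR(p) process read, in matrix form,
  Gamma_p phi = r_p,   with   (Gamma_p)_{ij} = gamma(|i - j|),
                       (r_p)_i = gamma(i),   i,j = 1..p.
Substitute the sample gammas (Toeplitz matrix and right-hand side of size 2):
  Gamma_p = [[6.8057, 4.3577], [4.3577, 6.8057]]
  r_p     = [4.3577, 2.5413]
Written out:
  6.8057 phi_1 + 4.3577 phi_2 = 4.3577
  4.3577 phi_1 + 6.8057 phi_2 = 2.5413
Solve by Cramer's rule:
  det = gamma(0)^2 - gamma(1)^2 = (6.8057)^2 - (4.3577)^2 = 46.31755249 - 18.98954929 = 27.3280032
  phi_hat_1 = [gamma(1) gamma(0) - gamma(1) gamma(2)] / det = [(4.3577)(6.8057) - (4.3577)(2.5413)] / 27.3280032 = 18.58297588 / 27.3280032 = 0.68
  phi_hat_2 = [gamma(0) gamma(2) - gamma(1)^2] / det = [(6.8057)(2.5413) - (4.3577)^2] / 27.3280032 = -1.69422388 / 27.3280032 = -0.062
So phi_hat = [0.6800, -0.0620].
Therefore phi_hat_2 = -0.0620.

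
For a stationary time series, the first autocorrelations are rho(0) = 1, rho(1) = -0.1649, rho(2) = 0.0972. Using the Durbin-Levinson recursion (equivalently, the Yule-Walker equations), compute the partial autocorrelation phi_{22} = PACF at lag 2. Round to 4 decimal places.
\phi_{22} = 0.0720

The PACF at lag k is phi_{kk}, the last component of the solution
to the Yule-Walker system G_k phi = r_k where
  (G_k)_{ij} = rho(|i - j|), (r_k)_i = rho(i), i,j = 1..k.
Equivalently, Durbin-Levinson gives phi_{kk} iteratively:
  phi_{11} = rho(1)
  phi_{kk} = [rho(k) - sum_{j=1..k-1} phi_{k-1,j} rho(k-j)]
            / [1 - sum_{j=1..k-1} phi_{k-1,j} rho(j)],
  phi_{k,j} = phi_{k-1,j} - phi_{kk} phi_{k-1,k-j},  j = 1..k-1.
Step k = 1:
  phi_11 = rho(1) = -0.1649.
Step k = 2:
  phi_22 = [rho(2) - phi_11 rho(1)] / [1 - phi_11 rho(1)] = [0.0972 - (-0.1649)(-0.1649)] / [1 - (-0.1649)(-0.1649)]
         = 0.07000799 / 0.97280799 = 0.072.
Therefore phi_{22} = 0.0720.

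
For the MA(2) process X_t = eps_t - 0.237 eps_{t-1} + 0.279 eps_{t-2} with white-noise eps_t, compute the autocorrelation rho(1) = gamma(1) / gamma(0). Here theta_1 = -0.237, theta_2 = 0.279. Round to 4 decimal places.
\rho(1) = -0.2673

For an MA(q) process with theta_0 = 1, the autocovariance is
  gamma(k) = sigma^2 * sum_{i=0..q-k} theta_i * theta_{i+k},
and rho(k) = gamma(k) / gamma(0). Sigma^2 cancels.
  numerator   = (1)*(-0.237) + (-0.237)*(0.279) = -0.303123.
  denominator = (1)^2 + (-0.237)^2 + (0.279)^2 = 1.13401.
  rho(1) = -0.303123 / 1.13401 = -0.2673.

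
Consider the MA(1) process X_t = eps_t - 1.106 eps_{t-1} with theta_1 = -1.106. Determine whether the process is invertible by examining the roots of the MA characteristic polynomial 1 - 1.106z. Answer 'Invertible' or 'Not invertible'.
\text{Not invertible}

The MA(q) characteristic polynomial is P(z) = 1 - 1.106z.
Invertibility requires all roots to lie outside the unit circle, i.e. |z| > 1 for every root.
This is linear in z: 1 + (-1.106) z = 0  =>  z = -1/(-1.106) = 0.904159,  |z| = 0.904159.
Moduli of all roots: 0.9042.
All moduli strictly greater than 1? No.
Verdict: Not invertible.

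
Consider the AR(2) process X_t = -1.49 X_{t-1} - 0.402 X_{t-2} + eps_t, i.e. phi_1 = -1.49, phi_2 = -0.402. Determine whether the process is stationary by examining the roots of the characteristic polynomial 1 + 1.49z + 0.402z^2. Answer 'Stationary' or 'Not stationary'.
\text{Not stationary}

The AR(p) characteristic polynomial is P(z) = 1 + 1.49z + 0.402z^2.
Stationarity requires all roots to lie outside the unit circle, i.e. |z| > 1 for every root.
Set 1 + (1.49) z + (0.402) z^2 = 0, i.e. a z^2 + b z + c = 0 with a = 0.402, b = 1.49, c = 1.
Discriminant D = b^2 - 4ac = (1.49)^2 - 4*(0.402)*1 = 2.2201 - (1.608) = 0.6121.
D >= 0, so the roots are real: z = (-b +/- sqrt(D)) / (2a) = (-1.49 +/- 0.782368) / (0.804).
  z_1 = (-1.49 + 0.782368) / (0.804) = -0.8801,   |z_1| = 0.8801.
  z_2 = (-1.49 - 0.782368) / (0.804) = -2.8263,   |z_2| = 2.8263.
Moduli of all roots: 0.8801, 2.8263.
All moduli strictly greater than 1? No.
Verdict: Not stationary.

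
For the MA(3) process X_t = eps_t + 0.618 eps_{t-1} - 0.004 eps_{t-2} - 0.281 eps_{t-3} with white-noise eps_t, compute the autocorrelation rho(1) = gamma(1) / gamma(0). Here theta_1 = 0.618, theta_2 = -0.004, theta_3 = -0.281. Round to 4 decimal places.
\rho(1) = 0.4221

For an MA(q) process with theta_0 = 1, the autocovariance is
  gamma(k) = sigma^2 * sum_{i=0..q-k} theta_i * theta_{i+k},
and rho(k) = gamma(k) / gamma(0). Sigma^2 cancels.
  numerator   = (1)*(0.618) + (0.618)*(-0.004) + (-0.004)*(-0.281) = 0.616652.
  denominator = (1)^2 + (0.618)^2 + (-0.004)^2 + (-0.281)^2 = 1.460901.
  rho(1) = 0.616652 / 1.460901 = 0.4221.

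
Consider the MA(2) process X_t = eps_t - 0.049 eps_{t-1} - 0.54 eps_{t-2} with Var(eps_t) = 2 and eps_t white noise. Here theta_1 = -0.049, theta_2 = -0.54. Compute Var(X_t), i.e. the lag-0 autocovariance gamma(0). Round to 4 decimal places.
\gamma(0) = 2.5880

For an MA(q) process X_t = eps_t + sum_i theta_i eps_{t-i} with
Var(eps_t) = sigma^2, the variance is
  gamma(0) = sigma^2 * (1 + sum_i theta_i^2).
  sum_i theta_i^2 = (-0.049)^2 + (-0.54)^2 = 0.002401 + 0.2916 = 0.294001.
  gamma(0) = 2 * (1 + 0.294001) = 2 * 1.294001 = 2.588002, which rounds to 2.5880.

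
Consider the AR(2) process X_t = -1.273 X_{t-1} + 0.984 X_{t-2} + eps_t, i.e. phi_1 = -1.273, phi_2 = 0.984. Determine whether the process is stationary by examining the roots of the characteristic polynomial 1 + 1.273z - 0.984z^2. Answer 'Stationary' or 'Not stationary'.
\text{Not stationary}

The AR(p) characteristic polynomial is P(z) = 1 + 1.273z - 0.984z^2.
Stationarity requires all roots to lie outside the unit circle, i.e. |z| > 1 for every root.
Set 1 + (1.273) z + (-0.984) z^2 = 0, i.e. a z^2 + b z + c = 0 with a = -0.984, b = 1.273, c = 1.
Discriminant D = b^2 - 4ac = (1.273)^2 - 4*(-0.984)*1 = 1.620529 - (-3.936) = 5.556529.
D >= 0, so the roots are real: z = (-b +/- sqrt(D)) / (2a) = (-1.273 +/- 2.357229) / (-1.968).
  z_1 = (-1.273 + 2.357229) / (-1.968) = -0.5509,   |z_1| = 0.5509.
  z_2 = (-1.273 - 2.357229) / (-1.968) = 1.8446,   |z_2| = 1.8446.
Moduli of all roots: 0.5509, 1.8446.
All moduli strictly greater than 1? No.
Verdict: Not stationary.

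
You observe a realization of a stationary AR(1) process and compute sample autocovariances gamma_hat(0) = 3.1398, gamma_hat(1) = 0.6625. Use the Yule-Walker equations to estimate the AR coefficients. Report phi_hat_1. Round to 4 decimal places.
\hat\phi_{1} = 0.2110

The Yule-Walker equations for an AR(p) process read, in matrix form,
  Gamma_p phi = r_p,   with   (Gamma_p)_{ij} = gamma(|i - j|),
                       (r_p)_i = gamma(i),   i,j = 1..p.
Substitute the sample gammas (Toeplitz matrix and right-hand side of size 1):
  Gamma_p = [[3.1398]]
  r_p     = [0.6625]
With p = 1 this is the single equation gamma(0) phi_1 = gamma(1):
  phi_hat_1 = gamma(1) / gamma(0) = 0.6625 / 3.1398 = 0.2110.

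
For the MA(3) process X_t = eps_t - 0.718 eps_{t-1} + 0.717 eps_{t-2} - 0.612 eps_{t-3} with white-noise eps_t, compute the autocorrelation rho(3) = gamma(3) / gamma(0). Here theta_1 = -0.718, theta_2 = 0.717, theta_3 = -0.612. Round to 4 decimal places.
\rho(3) = -0.2546

For an MA(q) process with theta_0 = 1, the autocovariance is
  gamma(k) = sigma^2 * sum_{i=0..q-k} theta_i * theta_{i+k},
and rho(k) = gamma(k) / gamma(0). Sigma^2 cancels.
  numerator   = (1)*(-0.612) = -0.612.
  denominator = (1)^2 + (-0.718)^2 + (0.717)^2 + (-0.612)^2 = 2.404157.
  rho(3) = -0.612 / 2.404157 = -0.2546.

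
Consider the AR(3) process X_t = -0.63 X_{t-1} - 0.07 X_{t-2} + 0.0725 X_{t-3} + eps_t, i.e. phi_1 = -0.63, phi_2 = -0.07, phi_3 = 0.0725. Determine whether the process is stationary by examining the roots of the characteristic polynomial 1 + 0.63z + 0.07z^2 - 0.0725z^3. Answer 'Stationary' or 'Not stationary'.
\text{Stationary}

The AR(p) characteristic polynomial is P(z) = 1 + 0.63z + 0.07z^2 - 0.0725z^3.
Stationarity requires all roots to lie outside the unit circle, i.e. |z| > 1 for every root.
Degree 3: look for a simple real root z0 first, then factor out (1 - z/z0) and solve the remaining quadratic.
Testing z0 = 4: P(4) = 1 + (0.63)(4) + (0.07)(4)^2 + (-0.0725)(4)^3
  = 1 + (2.52) + (1.12) + (-4.64) = 0.  So z_0 = 4 is a root, |z_0| = 4.
Divide out the factor (1 - 0.25 z) = (1 - z/z0) (since 1/z0 = 0.25):
  P(z) = (1 - 0.25 z)(1 + (0.88) z + (0.29) z^2)
  [check: z-coef 0.88 - (0.25) = 0.63; z^2-coef 0.29 - (0.25)(0.88) = 0.07; z^3-coef -(0.25)(0.29) = -0.0725.]
Remaining roots from the quadratic factor 1 + (0.88) z + (0.29) z^2:
  Set 1 + (0.88) z + (0.29) z^2 = 0, i.e. a z^2 + b z + c = 0 with a = 0.29, b = 0.88, c = 1.
  Discriminant D = b^2 - 4ac = (0.88)^2 - 4*(0.29)*1 = 0.7744 - (1.16) = -0.3856.
  D < 0, so the roots are the complex-conjugate pair z = (-b +/- i sqrt(-D)) / (2a) = -1.5172 +/- 1.0706i.
  For a conjugate pair |z|^2 = z * conj(z) = (product of roots) = c/a = 1/(0.29) = 3.448276, so |z| = sqrt(3.448276) = 1.857 for both roots.
Moduli of all roots: 4.0000, 1.8570, 1.8570.
All moduli strictly greater than 1? Yes.
Verdict: Stationary.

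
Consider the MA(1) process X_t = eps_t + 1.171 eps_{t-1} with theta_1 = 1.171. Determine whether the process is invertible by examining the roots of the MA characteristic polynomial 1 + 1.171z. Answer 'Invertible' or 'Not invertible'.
\text{Not invertible}

The MA(q) characteristic polynomial is P(z) = 1 + 1.171z.
Invertibility requires all roots to lie outside the unit circle, i.e. |z| > 1 for every root.
This is linear in z: 1 + (1.171) z = 0  =>  z = -1/(1.171) = -0.853971,  |z| = 0.853971.
Moduli of all roots: 0.8540.
All moduli strictly greater than 1? No.
Verdict: Not invertible.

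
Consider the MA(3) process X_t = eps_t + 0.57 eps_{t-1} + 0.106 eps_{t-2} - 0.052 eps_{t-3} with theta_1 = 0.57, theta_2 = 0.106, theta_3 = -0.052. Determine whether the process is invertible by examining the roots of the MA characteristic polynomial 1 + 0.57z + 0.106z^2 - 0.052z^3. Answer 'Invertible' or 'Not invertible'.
\text{Invertible}

The MA(q) characteristic polynomial is P(z) = 1 + 0.57z + 0.106z^2 - 0.052z^3.
Invertibility requires all roots to lie outside the unit circle, i.e. |z| > 1 for every root.
Degree 3: look for a simple real root z0 first, then factor out (1 - z/z0) and solve the remaining quadratic.
Testing z0 = 5: P(5) = 1 + (0.57)(5) + (0.106)(5)^2 + (-0.052)(5)^3
  = 1 + (2.85) + (2.65) + (-6.5) = 0.  So z_0 = 5 is a root, |z_0| = 5.
Divide out the factor (1 - 0.2 z) = (1 - z/z0) (since 1/z0 = 0.2):
  P(z) = (1 - 0.2 z)(1 + (0.77) z + (0.26) z^2)
  [check: z-coef 0.77 - (0.2) = 0.57; z^2-coef 0.26 - (0.2)(0.77) = 0.106; z^3-coef -(0.2)(0.26) = -0.052.]
Remaining roots from the quadratic factor 1 + (0.77) z + (0.26) z^2:
  Set 1 + (0.77) z + (0.26) z^2 = 0, i.e. a z^2 + b z + c = 0 with a = 0.26, b = 0.77, c = 1.
  Discriminant D = b^2 - 4ac = (0.77)^2 - 4*(0.26)*1 = 0.5929 - (1.04) = -0.4471.
  D < 0, so the roots are the complex-conjugate pair z = (-b +/- i sqrt(-D)) / (2a) = -1.4808 +/- 1.2859i.
  For a conjugate pair |z|^2 = z * conj(z) = (product of roots) = c/a = 1/(0.26) = 3.846154, so |z| = sqrt(3.846154) = 1.9612 for both roots.
Moduli of all roots: 5.0000, 1.9612, 1.9612.
All moduli strictly greater than 1? Yes.
Verdict: Invertible.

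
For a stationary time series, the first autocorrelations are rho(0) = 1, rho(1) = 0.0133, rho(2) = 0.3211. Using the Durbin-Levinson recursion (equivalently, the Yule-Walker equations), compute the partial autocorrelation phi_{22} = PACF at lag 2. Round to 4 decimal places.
\phi_{22} = 0.3210

The PACF at lag k is phi_{kk}, the last component of the solution
to the Yule-Walker system G_k phi = r_k where
  (G_k)_{ij} = rho(|i - j|), (r_k)_i = rho(i), i,j = 1..k.
Equivalently, Durbin-Levinson gives phi_{kk} iteratively:
  phi_{11} = rho(1)
  phi_{kk} = [rho(k) - sum_{j=1..k-1} phi_{k-1,j} rho(k-j)]
            / [1 - sum_{j=1..k-1} phi_{k-1,j} rho(j)],
  phi_{k,j} = phi_{k-1,j} - phi_{kk} phi_{k-1,k-j},  j = 1..k-1.
Step k = 1:
  phi_11 = rho(1) = 0.0133.
Step k = 2:
  phi_22 = [rho(2) - phi_11 rho(1)] / [1 - phi_11 rho(1)] = [0.3211 - (0.0133)(0.0133)] / [1 - (0.0133)(0.0133)]
         = 0.32092311 / 0.99982311 = 0.321.
Therefore phi_{22} = 0.3210.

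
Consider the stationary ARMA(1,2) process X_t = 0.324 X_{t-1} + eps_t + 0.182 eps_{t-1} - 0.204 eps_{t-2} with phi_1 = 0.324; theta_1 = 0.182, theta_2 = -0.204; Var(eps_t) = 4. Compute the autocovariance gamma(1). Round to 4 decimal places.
\gamma(1) = 1.9452

Multiply the model equation by X_{t-k} and take expectations. With theta_0 = psi_0 = 1 and psi_j the MA(infinity) weights, this gives
  gamma(k) - sum_i phi_i gamma(k-i) = c_k,
  c_k = sigma^2 * sum_{j=k..q} theta_j psi_{j-k}   (c_k = 0 for k > q),
using gamma(-m) = gamma(m).
psi-weights needed (psi_j = theta_j + sum_i phi_i psi_{j-i}):
  psi_1 = theta_1 + phi_1 = 0.182 + (0.324) = 0.506
  psi_2 = theta_2 + phi_1 psi_1 = -0.204 + (0.324)(0.506) = -0.040056
Right-hand sides:
  c_0 = sigma^2 (1 + theta_1 psi_1 + theta_2 psi_2) = 4 * (1 + (0.182)(0.506) + (-0.204)(-0.040056)) = 4 * 1.100263 = 4.401054
  c_1 = sigma^2 (theta_1 + theta_2 psi_1) = 4 * (0.182 + (-0.204)(0.506)) = 0.315104
  c_2 = sigma^2 theta_2 = 4 * (-0.204) = -0.816
Equations for k = 0 and k = 1 (AR order 1):
  gamma(0) = phi_1 gamma(1) + c_0
  gamma(1) = phi_1 gamma(0) + c_1
Substituting the second into the first: gamma(0) (1 - phi_1^2) = c_0 + phi_1 c_1, so
  gamma(0) = (c_0 + phi_1 c_1) / (1 - phi_1^2) = (4.401054 + (0.324)(0.315104)) / (1 - (0.324)^2) = 4.503147 / 0.895024 = 5.031315.
  gamma(1) = phi_1 gamma(0) + c_1 = (0.324)(5.031315) + (0.315104) = 1.94525.
Therefore gamma(1) = 1.9452 (to 4 decimal places).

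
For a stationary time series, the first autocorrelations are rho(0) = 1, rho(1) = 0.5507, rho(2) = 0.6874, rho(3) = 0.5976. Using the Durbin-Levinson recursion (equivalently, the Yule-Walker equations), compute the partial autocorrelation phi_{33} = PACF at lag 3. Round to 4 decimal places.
\phi_{33} = 0.2560

The PACF at lag k is phi_{kk}, the last component of the solution
to the Yule-Walker system G_k phi = r_k where
  (G_k)_{ij} = rho(|i - j|), (r_k)_i = rho(i), i,j = 1..k.
Equivalently, Durbin-Levinson gives phi_{kk} iteratively:
  phi_{11} = rho(1)
  phi_{kk} = [rho(k) - sum_{j=1..k-1} phi_{k-1,j} rho(k-j)]
            / [1 - sum_{j=1..k-1} phi_{k-1,j} rho(j)],
  phi_{k,j} = phi_{k-1,j} - phi_{kk} phi_{k-1,k-j},  j = 1..k-1.
Step k = 1:
  phi_11 = rho(1) = 0.5507.
Step k = 2:
  phi_22 = [rho(2) - phi_11 rho(1)] / [1 - phi_11 rho(1)] = [0.6874 - (0.5507)(0.5507)] / [1 - (0.5507)(0.5507)]
         = 0.38412951 / 0.69672951 = 0.551332.
  Update: phi_21 = phi_11 - phi_22 phi_11 = 0.5507 - (0.551332)(0.5507) = 0.247081.
Step k = 3:
  phi_33 = [rho(3) - phi_21 rho(2) - phi_22 rho(1)] / [1 - phi_21 rho(1) - phi_22 rho(2)]
    numerator   = 0.5976 - (0.247081)(0.6874) - (0.551332)(0.5507) = 0.12413761
    denominator = 1 - (0.247081)(0.5507) - (0.551332)(0.6874) = 0.48494649
  phi_33 = 0.12413761 / 0.48494649 = 0.256.
Therefore phi_{33} = 0.2560.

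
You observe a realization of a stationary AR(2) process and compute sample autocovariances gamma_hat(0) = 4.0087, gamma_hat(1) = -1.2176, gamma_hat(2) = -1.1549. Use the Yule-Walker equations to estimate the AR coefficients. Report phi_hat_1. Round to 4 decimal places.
\hat\phi_{1} = -0.4310

The Yule-Walker equations for an AR(p) process read, in matrix form,
  Gamma_p phi = r_p,   with   (Gamma_p)_{ij} = gamma(|i - j|),
                       (r_p)_i = gamma(i),   i,j = 1..p.
Substitute the sample gammas (Toeplitz matrix and right-hand side of size 2):
  Gamma_p = [[4.0087, -1.2176], [-1.2176, 4.0087]]
  r_p     = [-1.2176, -1.1549]
Written out:
  4.0087 phi_1 - 1.2176 phi_2 = -1.2176
  -1.2176 phi_1 + 4.0087 phi_2 = -1.1549
Solve by Cramer's rule:
  det = gamma(0)^2 - gamma(1)^2 = (4.0087)^2 - (-1.2176)^2 = 16.06967569 - 1.48254976 = 14.58712593
  phi_hat_1 = [gamma(1) gamma(0) - gamma(1) gamma(2)] / det = [(-1.2176)(4.0087) - (-1.2176)(-1.1549)] / 14.58712593 = -6.28719936 / 14.58712593 = -0.431
  phi_hat_2 = [gamma(0) gamma(2) - gamma(1)^2] / det = [(4.0087)(-1.1549) - (-1.2176)^2] / 14.58712593 = -6.11219739 / 14.58712593 = -0.419
So phi_hat = [-0.4310, -0.4190].
Therefore phi_hat_1 = -0.4310.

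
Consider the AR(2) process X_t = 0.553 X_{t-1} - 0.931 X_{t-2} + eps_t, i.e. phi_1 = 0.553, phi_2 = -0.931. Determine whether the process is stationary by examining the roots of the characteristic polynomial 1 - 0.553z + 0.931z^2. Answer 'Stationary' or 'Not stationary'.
\text{Stationary}

The AR(p) characteristic polynomial is P(z) = 1 - 0.553z + 0.931z^2.
Stationarity requires all roots to lie outside the unit circle, i.e. |z| > 1 for every root.
Set 1 + (-0.553) z + (0.931) z^2 = 0, i.e. a z^2 + b z + c = 0 with a = 0.931, b = -0.553, c = 1.
Discriminant D = b^2 - 4ac = (-0.553)^2 - 4*(0.931)*1 = 0.305809 - (3.724) = -3.418191.
D < 0, so the roots are the complex-conjugate pair z = (-b +/- i sqrt(-D)) / (2a) = 0.297 +/- 0.9929i.
For a conjugate pair |z|^2 = z * conj(z) = (product of roots) = c/a = 1/(0.931) = 1.074114, so |z| = sqrt(1.074114) = 1.0364 for both roots.
Moduli of all roots: 1.0364, 1.0364.
All moduli strictly greater than 1? Yes.
Verdict: Stationary.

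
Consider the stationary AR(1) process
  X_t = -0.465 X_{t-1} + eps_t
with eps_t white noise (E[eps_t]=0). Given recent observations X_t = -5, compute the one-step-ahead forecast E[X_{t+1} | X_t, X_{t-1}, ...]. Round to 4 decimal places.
E[X_{t+1} \mid \mathcal F_t] = 2.3250

For an AR(p) model X_t = c + sum_i phi_i X_{t-i} + eps_t, the
one-step-ahead conditional mean is
  E[X_{t+1} | X_t, ...] = c + sum_i phi_i X_{t+1-i}.
Substitute known values:
  E[X_{t+1} | ...] = (-0.465) * (-5)
                   = 2.3250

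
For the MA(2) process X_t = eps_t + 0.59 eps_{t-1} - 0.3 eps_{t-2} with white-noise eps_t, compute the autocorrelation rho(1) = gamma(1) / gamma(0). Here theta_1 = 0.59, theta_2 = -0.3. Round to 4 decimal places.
\rho(1) = 0.2872

For an MA(q) process with theta_0 = 1, the autocovariance is
  gamma(k) = sigma^2 * sum_{i=0..q-k} theta_i * theta_{i+k},
and rho(k) = gamma(k) / gamma(0). Sigma^2 cancels.
  numerator   = (1)*(0.59) + (0.59)*(-0.3) = 0.413.
  denominator = (1)^2 + (0.59)^2 + (-0.3)^2 = 1.4381.
  rho(1) = 0.413 / 1.4381 = 0.2872.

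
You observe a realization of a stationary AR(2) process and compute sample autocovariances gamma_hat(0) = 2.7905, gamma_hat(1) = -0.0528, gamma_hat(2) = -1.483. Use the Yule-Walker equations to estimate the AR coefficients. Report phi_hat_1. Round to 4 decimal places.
\hat\phi_{1} = -0.0290

The Yule-Walker equations for an AR(p) process read, in matrix form,
  Gamma_p phi = r_p,   with   (Gamma_p)_{ij} = gamma(|i - j|),
                       (r_p)_i = gamma(i),   i,j = 1..p.
Substitute the sample gammas (Toeplitz matrix and right-hand side of size 2):
  Gamma_p = [[2.7905, -0.0528], [-0.0528, 2.7905]]
  r_p     = [-0.0528, -1.483]
Written out:
  2.7905 phi_1 - 0.0528 phi_2 = -0.0528
  -0.0528 phi_1 + 2.7905 phi_2 = -1.483
Solve by Cramer's rule:
  det = gamma(0)^2 - gamma(1)^2 = (2.7905)^2 - (-0.0528)^2 = 7.78689025 - 0.00278784 = 7.78410241
  phi_hat_1 = [gamma(1) gamma(0) - gamma(1) gamma(2)] / det = [(-0.0528)(2.7905) - (-0.0528)(-1.483)] / 7.78410241 = -0.2256408 / 7.78410241 = -0.029
  phi_hat_2 = [gamma(0) gamma(2) - gamma(1)^2] / det = [(2.7905)(-1.483) - (-0.0528)^2] / 7.78410241 = -4.14109934 / 7.78410241 = -0.532
So phi_hat = [-0.0290, -0.5320].
Therefore phi_hat_1 = -0.0290.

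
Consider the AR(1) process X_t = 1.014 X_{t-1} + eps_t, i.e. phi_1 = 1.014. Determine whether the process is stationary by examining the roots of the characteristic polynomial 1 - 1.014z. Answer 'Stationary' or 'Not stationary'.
\text{Not stationary}

The AR(p) characteristic polynomial is P(z) = 1 - 1.014z.
Stationarity requires all roots to lie outside the unit circle, i.e. |z| > 1 for every root.
This is linear in z: 1 + (-1.014) z = 0  =>  z = -1/(-1.014) = 0.986193,  |z| = 0.986193.
Moduli of all roots: 0.9862.
All moduli strictly greater than 1? No.
Verdict: Not stationary.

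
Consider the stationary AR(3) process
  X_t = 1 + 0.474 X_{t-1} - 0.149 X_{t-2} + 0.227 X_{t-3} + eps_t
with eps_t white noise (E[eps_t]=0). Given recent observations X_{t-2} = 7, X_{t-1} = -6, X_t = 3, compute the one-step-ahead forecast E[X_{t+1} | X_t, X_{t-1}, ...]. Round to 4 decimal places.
E[X_{t+1} \mid \mathcal F_t] = 4.9050

For an AR(p) model X_t = c + sum_i phi_i X_{t-i} + eps_t, the
one-step-ahead conditional mean is
  E[X_{t+1} | X_t, ...] = c + sum_i phi_i X_{t+1-i}.
Substitute known values:
  E[X_{t+1} | ...] = 1 + (0.474) * (3) + (-0.149) * (-6) + (0.227) * (7)
                   = 4.9050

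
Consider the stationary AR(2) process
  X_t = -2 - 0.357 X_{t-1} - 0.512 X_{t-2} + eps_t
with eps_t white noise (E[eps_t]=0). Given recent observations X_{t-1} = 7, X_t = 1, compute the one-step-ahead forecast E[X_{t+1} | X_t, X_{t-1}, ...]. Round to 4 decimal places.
E[X_{t+1} \mid \mathcal F_t] = -5.9410

For an AR(p) model X_t = c + sum_i phi_i X_{t-i} + eps_t, the
one-step-ahead conditional mean is
  E[X_{t+1} | X_t, ...] = c + sum_i phi_i X_{t+1-i}.
Substitute known values:
  E[X_{t+1} | ...] = -2 + (-0.357) * (1) + (-0.512) * (7)
                   = -5.9410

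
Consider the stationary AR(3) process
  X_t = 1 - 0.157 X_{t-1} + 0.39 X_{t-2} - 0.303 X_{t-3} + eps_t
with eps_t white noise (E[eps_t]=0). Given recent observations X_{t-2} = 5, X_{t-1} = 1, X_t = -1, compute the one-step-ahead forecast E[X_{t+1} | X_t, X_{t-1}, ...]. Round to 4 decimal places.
E[X_{t+1} \mid \mathcal F_t] = 0.0320

For an AR(p) model X_t = c + sum_i phi_i X_{t-i} + eps_t, the
one-step-ahead conditional mean is
  E[X_{t+1} | X_t, ...] = c + sum_i phi_i X_{t+1-i}.
Substitute known values:
  E[X_{t+1} | ...] = 1 + (-0.157) * (-1) + (0.39) * (1) + (-0.303) * (5)
                   = 0.0320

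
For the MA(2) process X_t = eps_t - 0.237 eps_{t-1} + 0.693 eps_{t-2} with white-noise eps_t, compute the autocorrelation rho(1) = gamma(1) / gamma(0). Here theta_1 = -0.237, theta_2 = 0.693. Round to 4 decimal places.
\rho(1) = -0.2612

For an MA(q) process with theta_0 = 1, the autocovariance is
  gamma(k) = sigma^2 * sum_{i=0..q-k} theta_i * theta_{i+k},
and rho(k) = gamma(k) / gamma(0). Sigma^2 cancels.
  numerator   = (1)*(-0.237) + (-0.237)*(0.693) = -0.401241.
  denominator = (1)^2 + (-0.237)^2 + (0.693)^2 = 1.536418.
  rho(1) = -0.401241 / 1.536418 = -0.2612.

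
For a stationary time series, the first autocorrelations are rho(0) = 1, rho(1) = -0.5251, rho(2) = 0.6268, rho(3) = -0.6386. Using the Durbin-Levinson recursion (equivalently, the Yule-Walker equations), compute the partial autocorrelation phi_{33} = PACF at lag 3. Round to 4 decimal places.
\phi_{33} = -0.3871

The PACF at lag k is phi_{kk}, the last component of the solution
to the Yule-Walker system G_k phi = r_k where
  (G_k)_{ij} = rho(|i - j|), (r_k)_i = rho(i), i,j = 1..k.
Equivalently, Durbin-Levinson gives phi_{kk} iteratively:
  phi_{11} = rho(1)
  phi_{kk} = [rho(k) - sum_{j=1..k-1} phi_{k-1,j} rho(k-j)]
            / [1 - sum_{j=1..k-1} phi_{k-1,j} rho(j)],
  phi_{k,j} = phi_{k-1,j} - phi_{kk} phi_{k-1,k-j},  j = 1..k-1.
Step k = 1:
  phi_11 = rho(1) = -0.5251.
Step k = 2:
  phi_22 = [rho(2) - phi_11 rho(1)] / [1 - phi_11 rho(1)] = [0.6268 - (-0.5251)(-0.5251)] / [1 - (-0.5251)(-0.5251)]
         = 0.35106999 / 0.72426999 = 0.484723.
  Update: phi_21 = phi_11 - phi_22 phi_11 = -0.5251 - (0.484723)(-0.5251) = -0.270572.
Step k = 3:
  phi_33 = [rho(3) - phi_21 rho(2) - phi_22 rho(1)] / [1 - phi_21 rho(1) - phi_22 rho(2)]
    numerator   = -0.6386 - (-0.270572)(0.6268) - (0.484723)(-0.5251) = -0.21447754
    denominator = 1 - (-0.270572)(-0.5251) - (0.484723)(0.6268) = 0.55409845
  phi_33 = -0.21447754 / 0.55409845 = -0.3871.
Therefore phi_{33} = -0.3871.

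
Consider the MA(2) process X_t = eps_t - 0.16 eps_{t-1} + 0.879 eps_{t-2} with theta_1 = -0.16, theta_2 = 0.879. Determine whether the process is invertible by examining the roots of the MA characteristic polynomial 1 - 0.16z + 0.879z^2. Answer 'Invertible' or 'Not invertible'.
\text{Invertible}

The MA(q) characteristic polynomial is P(z) = 1 - 0.16z + 0.879z^2.
Invertibility requires all roots to lie outside the unit circle, i.e. |z| > 1 for every root.
Set 1 + (-0.16) z + (0.879) z^2 = 0, i.e. a z^2 + b z + c = 0 with a = 0.879, b = -0.16, c = 1.
Discriminant D = b^2 - 4ac = (-0.16)^2 - 4*(0.879)*1 = 0.0256 - (3.516) = -3.4904.
D < 0, so the roots are the complex-conjugate pair z = (-b +/- i sqrt(-D)) / (2a) = 0.091 +/- 1.0627i.
For a conjugate pair |z|^2 = z * conj(z) = (product of roots) = c/a = 1/(0.879) = 1.137656, so |z| = sqrt(1.137656) = 1.0666 for both roots.
Moduli of all roots: 1.0666, 1.0666.
All moduli strictly greater than 1? Yes.
Verdict: Invertible.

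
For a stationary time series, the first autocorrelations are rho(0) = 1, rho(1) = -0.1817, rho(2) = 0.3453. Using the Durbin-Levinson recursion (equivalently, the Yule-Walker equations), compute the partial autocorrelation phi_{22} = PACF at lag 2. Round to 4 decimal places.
\phi_{22} = 0.3229

The PACF at lag k is phi_{kk}, the last component of the solution
to the Yule-Walker system G_k phi = r_k where
  (G_k)_{ij} = rho(|i - j|), (r_k)_i = rho(i), i,j = 1..k.
Equivalently, Durbin-Levinson gives phi_{kk} iteratively:
  phi_{11} = rho(1)
  phi_{kk} = [rho(k) - sum_{j=1..k-1} phi_{k-1,j} rho(k-j)]
            / [1 - sum_{j=1..k-1} phi_{k-1,j} rho(j)],
  phi_{k,j} = phi_{k-1,j} - phi_{kk} phi_{k-1,k-j},  j = 1..k-1.
Step k = 1:
  phi_11 = rho(1) = -0.1817.
Step k = 2:
  phi_22 = [rho(2) - phi_11 rho(1)] / [1 - phi_11 rho(1)] = [0.3453 - (-0.1817)(-0.1817)] / [1 - (-0.1817)(-0.1817)]
         = 0.31228511 / 0.96698511 = 0.3229.
Therefore phi_{22} = 0.3229.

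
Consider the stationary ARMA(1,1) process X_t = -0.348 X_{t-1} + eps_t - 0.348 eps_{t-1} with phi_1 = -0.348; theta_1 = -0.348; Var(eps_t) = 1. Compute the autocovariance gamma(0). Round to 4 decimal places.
\gamma(0) = 1.5512

Multiply the model equation by X_{t-k} and take expectations. With theta_0 = psi_0 = 1 and psi_j the MA(infinity) weights, this gives
  gamma(k) - sum_i phi_i gamma(k-i) = c_k,
  c_k = sigma^2 * sum_{j=k..q} theta_j psi_{j-k}   (c_k = 0 for k > q),
using gamma(-m) = gamma(m).
psi-weights needed (psi_j = theta_j + sum_i phi_i psi_{j-i}):
  psi_1 = theta_1 + phi_1 = -0.348 + (-0.348) = -0.696
Right-hand sides:
  c_0 = sigma^2 (1 + theta_1 psi_1) = 1 * (1 + (-0.348)(-0.696)) = 1 * 1.242208 = 1.242208
  c_1 = sigma^2 theta_1 = 1 * (-0.348) = -0.348
  c_2 = 0
Equations for k = 0 and k = 1 (AR order 1):
  gamma(0) = phi_1 gamma(1) + c_0
  gamma(1) = phi_1 gamma(0) + c_1
Substituting the second into the first: gamma(0) (1 - phi_1^2) = c_0 + phi_1 c_1, so
  gamma(0) = (c_0 + phi_1 c_1) / (1 - phi_1^2) = (1.242208 + (-0.348)(-0.348)) / (1 - (-0.348)^2) = 1.363312 / 0.878896 = 1.551164.
Therefore gamma(0) = 1.5512 (to 4 decimal places).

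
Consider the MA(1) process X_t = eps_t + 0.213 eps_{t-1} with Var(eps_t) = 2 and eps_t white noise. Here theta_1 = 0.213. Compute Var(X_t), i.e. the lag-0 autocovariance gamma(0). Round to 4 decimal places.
\gamma(0) = 2.0907

For an MA(q) process X_t = eps_t + sum_i theta_i eps_{t-i} with
Var(eps_t) = sigma^2, the variance is
  gamma(0) = sigma^2 * (1 + sum_i theta_i^2).
  sum_i theta_i^2 = (0.213)^2 = 0.045369.
  gamma(0) = 2 * (1 + 0.045369) = 2 * 1.045369 = 2.090738, which rounds to 2.0907.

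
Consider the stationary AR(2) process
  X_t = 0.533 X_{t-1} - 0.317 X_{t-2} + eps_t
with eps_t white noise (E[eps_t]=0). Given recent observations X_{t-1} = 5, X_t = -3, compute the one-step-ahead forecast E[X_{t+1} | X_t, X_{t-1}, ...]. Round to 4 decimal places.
E[X_{t+1} \mid \mathcal F_t] = -3.1840

For an AR(p) model X_t = c + sum_i phi_i X_{t-i} + eps_t, the
one-step-ahead conditional mean is
  E[X_{t+1} | X_t, ...] = c + sum_i phi_i X_{t+1-i}.
Substitute known values:
  E[X_{t+1} | ...] = (0.533) * (-3) + (-0.317) * (5)
                   = -3.1840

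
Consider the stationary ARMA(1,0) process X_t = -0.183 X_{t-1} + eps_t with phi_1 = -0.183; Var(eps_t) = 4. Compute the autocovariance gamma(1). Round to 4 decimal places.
\gamma(1) = -0.7574

Multiply the model equation by X_{t-k} and take expectations. With theta_0 = psi_0 = 1 and psi_j the MA(infinity) weights, this gives
  gamma(k) - sum_i phi_i gamma(k-i) = c_k,
  c_k = sigma^2 * sum_{j=k..q} theta_j psi_{j-k}   (c_k = 0 for k > q),
using gamma(-m) = gamma(m).
Pure AR (q = 0): c_0 = sigma^2 = 4, c_k = 0 for k >= 1.
Equations for k = 0 and k = 1 (AR order 1):
  gamma(0) = phi_1 gamma(1) + c_0
  gamma(1) = phi_1 gamma(0) + c_1
Substituting the second into the first: gamma(0) (1 - phi_1^2) = c_0 + phi_1 c_1, so
  gamma(0) = c_0 / (1 - phi_1^2) = 4 / (1 - (-0.183)^2) = 4 / 0.966511 = 4.138597.
  gamma(1) = phi_1 gamma(0) = (-0.183)(4.138597) = -0.757363.
Therefore gamma(1) = -0.7574 (to 4 decimal places).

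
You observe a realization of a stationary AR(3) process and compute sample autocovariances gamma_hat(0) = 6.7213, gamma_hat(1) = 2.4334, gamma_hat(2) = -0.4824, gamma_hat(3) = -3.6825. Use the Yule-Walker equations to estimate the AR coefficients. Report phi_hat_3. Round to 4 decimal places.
\hat\phi_{3} = -0.5250

The Yule-Walker equations for an AR(p) process read, in matrix form,
  Gamma_p phi = r_p,   with   (Gamma_p)_{ij} = gamma(|i - j|),
                       (r_p)_i = gamma(i),   i,j = 1..p.
Substitute the sample gammas (Toeplitz matrix and right-hand side of size 3):
  Gamma_p = [[6.7213, 2.4334, -0.4824], [2.4334, 6.7213, 2.4334], [-0.4824, 2.4334, 6.7213]]
  r_p     = [2.4334, -0.4824, -3.6825]
Written out (R1..R3):
  (R1) 6.7213 phi_1 + 2.4334 phi_2 - 0.4824 phi_3 = 2.4334
  (R2) 2.4334 phi_1 + 6.7213 phi_2 + 2.4334 phi_3 = -0.4824
  (R3) -0.4824 phi_1 + 2.4334 phi_2 + 6.7213 phi_3 = -3.6825
Gaussian elimination:
  R2 <- R2 - (2.4334/6.7213) R1 = R2 - (0.362043) R1:  5.840304 phi_2 + 2.60805 phi_3 = -1.363396
  R3 <- R3 - (-0.4824/6.7213) R1 = R3 - (-0.071772) R1:  2.60805 phi_2 + 6.686677 phi_3 = -3.50785
  R3 <- R3 - (2.60805/5.840304) R2 = R3 - (0.446561) R2:  5.522025 phi_3 = -2.899012
Back-substitution:
  phi_hat_3 = -2.899012 / 5.522025 = -0.524991
  phi_hat_2 = (-1.363396 - (2.60805)(-0.524991)) / 5.840304 = 0.000994
  phi_hat_1 = (2.4334 - (2.4334)(0.000994) - (-0.4824)(-0.524991)) / 6.7213 = 0.324004
So phi_hat = [0.3240, 0.0010, -0.5250].
Therefore phi_hat_3 = -0.5250.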